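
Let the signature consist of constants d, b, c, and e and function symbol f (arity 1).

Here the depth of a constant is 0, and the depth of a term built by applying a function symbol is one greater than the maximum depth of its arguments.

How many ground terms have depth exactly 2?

4

Let N_k = |{terms of depth ≤ k}|. Then N_0 = 4 and N_k = 4 + N_{k-1} for k ≥ 1 (one summand per function symbol, arity giving the exponent).
N_0 = 4
N_1 = 4 + 4 = 8
N_2 = 4 + 8 = 12
Terms of depth exactly 2: N_2 − N_1 = 12 − 8 = 4.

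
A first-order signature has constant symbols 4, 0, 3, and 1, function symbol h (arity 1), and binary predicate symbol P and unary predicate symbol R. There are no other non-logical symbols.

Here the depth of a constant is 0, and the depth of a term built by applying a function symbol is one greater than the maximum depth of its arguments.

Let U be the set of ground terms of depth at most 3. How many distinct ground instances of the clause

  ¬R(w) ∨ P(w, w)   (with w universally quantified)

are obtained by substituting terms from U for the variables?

16

Ground terms of depth ≤ 3:
  Write N_k for the number of ground terms of depth ≤ k. A term of depth ≤ k is either a constant or a function symbol applied to arguments of depth ≤ k−1, so N_k = 4 + N_{k-1}.
  N_0 = 4
  N_1 = 4 + 4 = 8
  N_2 = 4 + 8 = 12
  N_3 = 4 + 12 = 16
So there are 16 ground terms available for substitution.
The variable w ranges independently over the available ground terms, and distinct assignments produce distinct instances.
Number of ground instances = 16.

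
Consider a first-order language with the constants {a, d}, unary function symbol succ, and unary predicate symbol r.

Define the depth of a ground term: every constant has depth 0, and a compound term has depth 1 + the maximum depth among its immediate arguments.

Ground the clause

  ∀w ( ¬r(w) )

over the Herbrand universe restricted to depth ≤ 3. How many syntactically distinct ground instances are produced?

8

Ground terms of depth ≤ 3:
  Let N_k = |{terms of depth ≤ k}|. Then N_0 = 2 and N_k = 2 + N_{k-1} for k ≥ 1 (one summand per function symbol, arity giving the exponent).
  N_0 = 2
  N_1 = 2 + 2 = 4
  N_2 = 2 + 4 = 6
  N_3 = 2 + 6 = 8
  Explicitly: a, d, succ(a), succ(d), succ(succ(a)), succ(succ(d)), succ(succ(succ(a))), succ(succ(succ(d))).
So there are 8 ground terms available for substitution.
There is 1 variable to instantiate (w),  occurring in at least one literal, so different choices give different ground instances.
Number of ground instances = 8.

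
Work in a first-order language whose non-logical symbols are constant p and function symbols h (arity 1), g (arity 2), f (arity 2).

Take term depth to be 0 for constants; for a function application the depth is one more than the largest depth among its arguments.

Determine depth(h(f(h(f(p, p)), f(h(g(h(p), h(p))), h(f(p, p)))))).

6

depth(f(p, p)) = 1 + max(0, 0) = 1
depth(h(f(p, p))) = 1 + depth(f(p, p)) = 1 + 1 = 2
depth(h(p)) = 1 + depth(p) = 1 + 0 = 1
depth(g(h(p), h(p))) = 1 + max(1, 1) = 2
depth(h(g(h(p), h(p)))) = 1 + depth(g(h(p), h(p))) = 1 + 2 = 3
depth(f(h(g(h(p), h(p))), h(f(p, p)))) = 1 + max(3, 2) = 4
depth(f(h(f(p, p)), f(h(g(h(p), h(p))), h(f(p, p))))) = 1 + max(2, 4) = 5
depth(h(f(h(f(p, p)), f(h(g(h(p), h(p))), h(f(p, p)))))) = 1 + depth(f(h(f(p, p)), f(h(g(h(p), h(p))), h(f(p, p))))) = 1 + 5 = 6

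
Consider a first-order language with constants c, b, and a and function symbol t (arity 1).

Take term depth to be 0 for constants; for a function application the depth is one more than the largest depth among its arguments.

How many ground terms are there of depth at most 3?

12

Let N_k = |{terms of depth ≤ k}|. Then N_0 = 3 and N_k = 3 + N_{k-1} for k ≥ 1 (one summand per function symbol, arity giving the exponent).
N_0 = 3
N_1 = 3 + 3 = 6
N_2 = 3 + 6 = 9
N_3 = 3 + 9 = 12
Explicitly: c, b, a, t(c), t(b), t(a), t(t(c)), t(t(b)), t(t(a)), t(t(t(c))), t(t(t(b))), t(t(t(a))).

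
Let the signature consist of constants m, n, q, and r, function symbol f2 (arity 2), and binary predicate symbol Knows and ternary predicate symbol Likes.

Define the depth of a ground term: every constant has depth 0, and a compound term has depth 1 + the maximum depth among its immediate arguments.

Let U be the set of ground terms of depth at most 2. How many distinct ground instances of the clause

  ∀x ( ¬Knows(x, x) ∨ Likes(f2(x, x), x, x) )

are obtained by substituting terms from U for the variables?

404

Ground terms of depth ≤ 2:
  Let N_k count ground terms of depth at most k. Each non-constant term of depth ≤ k is some function symbol applied to depth-≤(k−1) arguments, giving N_k = 4 + N_{k-1}^2.
  N_0 = 4
  N_1 = 4 + 4^2 = 20
  N_2 = 4 + 20^2 = 404
So there are 404 ground terms available for substitution.
There is 1 variable to instantiate (x),  occurring in at least one literal, so different choices give different ground instances.
Number of ground instances = 404.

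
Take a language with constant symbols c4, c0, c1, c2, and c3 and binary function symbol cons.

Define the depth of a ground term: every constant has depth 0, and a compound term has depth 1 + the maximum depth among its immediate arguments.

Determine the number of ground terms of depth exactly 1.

Count level by level. With function symbols cons/2, the terms of depth ≤ k are the 5 constants together with each function applied to depth-≤(k−1) tuples, so N_k = 5 + N_{k-1}^2.
N_0 = 5
N_1 = 5 + 5^2 = 30
Terms of depth exactly 1: N_1 − N_0 = 30 − 5 = 25.

25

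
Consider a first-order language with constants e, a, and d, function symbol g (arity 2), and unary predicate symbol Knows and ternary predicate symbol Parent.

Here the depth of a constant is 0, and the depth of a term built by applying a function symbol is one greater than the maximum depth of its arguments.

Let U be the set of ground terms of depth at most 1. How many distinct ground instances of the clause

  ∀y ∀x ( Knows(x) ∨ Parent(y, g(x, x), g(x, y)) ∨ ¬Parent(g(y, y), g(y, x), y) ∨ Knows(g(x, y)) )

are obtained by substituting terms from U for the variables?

144

Ground terms of depth ≤ 1:
  Let N_k = |{terms of depth ≤ k}|. Then N_0 = 3 and N_k = 3 + N_{k-1}^2 for k ≥ 1 (one summand per function symbol, arity giving the exponent).
  N_0 = 3
  N_1 = 3 + 3^2 = 12
  Explicitly: e, a, d, g(e, e), g(e, a), g(e, d), g(a, e), g(a, a), g(a, d), g(d, e), g(d, a), g(d, d).
So there are 12 ground terms available for substitution.
The clause has 2 distinct variables (y, x), each appearing in the body. In the free term algebra distinct substitutions yield syntactically distinct ground instances.
Number of ground instances = 12^2 = 144.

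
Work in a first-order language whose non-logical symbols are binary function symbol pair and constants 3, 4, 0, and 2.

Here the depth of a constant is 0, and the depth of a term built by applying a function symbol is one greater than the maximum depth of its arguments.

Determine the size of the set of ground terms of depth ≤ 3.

Count level by level. With function symbols pair/2, the terms of depth ≤ k are the 4 constants together with each function applied to depth-≤(k−1) tuples, so N_k = 4 + N_{k-1}^2.
N_0 = 4
N_1 = 4 + 4^2 = 20
N_2 = 4 + 20^2 = 404
N_3 = 4 + 404^2 = 163220

163220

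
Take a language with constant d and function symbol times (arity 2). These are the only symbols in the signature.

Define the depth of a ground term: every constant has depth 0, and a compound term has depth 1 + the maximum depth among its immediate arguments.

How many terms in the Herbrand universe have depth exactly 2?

3

Write N_k for the number of ground terms of depth ≤ k. A term of depth ≤ k is either a constant or a function symbol applied to arguments of depth ≤ k−1, so N_k = 1 + N_{k-1}^2.
N_0 = 1
N_1 = 1 + 1^2 = 2
N_2 = 1 + 2^2 = 5
Terms of depth exactly 2: N_2 − N_1 = 5 − 2 = 3.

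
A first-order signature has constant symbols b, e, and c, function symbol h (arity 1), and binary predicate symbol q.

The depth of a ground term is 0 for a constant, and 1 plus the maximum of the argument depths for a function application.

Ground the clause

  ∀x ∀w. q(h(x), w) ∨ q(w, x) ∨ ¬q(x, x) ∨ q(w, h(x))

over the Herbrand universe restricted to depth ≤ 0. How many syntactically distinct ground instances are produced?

9

Ground terms of depth ≤ 0:
  Let N_k = |{terms of depth ≤ k}|. Then N_0 = 3 and N_k = 3 + N_{k-1} for k ≥ 1 (one summand per function symbol, arity giving the exponent).
  N_0 = 3
  Explicitly: b, e, c.
So there are 3 ground terms available for substitution.
The clause has 2 distinct variables (x, w), each appearing in the body. In the free term algebra distinct substitutions yield syntactically distinct ground instances.
Number of ground instances = 3^2 = 9.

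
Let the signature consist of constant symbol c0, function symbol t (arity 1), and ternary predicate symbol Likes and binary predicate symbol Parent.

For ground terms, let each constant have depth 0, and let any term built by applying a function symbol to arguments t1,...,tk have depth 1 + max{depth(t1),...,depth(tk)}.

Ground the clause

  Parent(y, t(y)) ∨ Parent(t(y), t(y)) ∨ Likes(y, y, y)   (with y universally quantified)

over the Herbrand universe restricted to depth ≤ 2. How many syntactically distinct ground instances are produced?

Ground terms of depth ≤ 2:
  Write N_k for the number of ground terms of depth ≤ k. A term of depth ≤ k is either a constant or a function symbol applied to arguments of depth ≤ k−1, so N_k = 1 + N_{k-1}.
  N_0 = 1
  N_1 = 1 + 1 = 2
  N_2 = 1 + 2 = 3
  Explicitly: c0, t(c0), t(t(c0)).
So there are 3 ground terms available for substitution.
The variable y ranges independently over the available ground terms, and distinct assignments produce distinct instances.
Number of ground instances = 3.

3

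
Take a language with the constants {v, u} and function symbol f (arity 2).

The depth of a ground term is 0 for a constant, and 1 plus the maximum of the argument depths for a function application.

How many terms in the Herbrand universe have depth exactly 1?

4

Let N_k count ground terms of depth at most k. Each non-constant term of depth ≤ k is some function symbol applied to depth-≤(k−1) arguments, giving N_k = 2 + N_{k-1}^2.
N_0 = 2
N_1 = 2 + 2^2 = 6
Terms of depth exactly 1: N_1 − N_0 = 6 − 2 = 4.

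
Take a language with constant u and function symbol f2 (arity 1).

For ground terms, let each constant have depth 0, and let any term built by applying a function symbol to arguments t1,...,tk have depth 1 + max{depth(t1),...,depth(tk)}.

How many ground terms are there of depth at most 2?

3

If N_k denotes the number of depth-≤k ground terms, the 1 constant gives N_0 = 1, and each function symbol of arity r contributes N_{k-1}^r new terms at level k: N_k = 1 + N_{k-1}.
N_0 = 1
N_1 = 1 + 1 = 2
N_2 = 1 + 2 = 3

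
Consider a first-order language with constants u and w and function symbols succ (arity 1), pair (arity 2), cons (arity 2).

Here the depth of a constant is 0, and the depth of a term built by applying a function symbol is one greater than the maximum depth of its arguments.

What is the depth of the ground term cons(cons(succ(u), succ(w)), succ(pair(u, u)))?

depth(succ(u)) = 1 + depth(u) = 1 + 0 = 1
depth(succ(w)) = 1 + depth(w) = 1 + 0 = 1
depth(cons(succ(u), succ(w))) = 1 + max(1, 1) = 2
depth(pair(u, u)) = 1 + max(0, 0) = 1
depth(succ(pair(u, u))) = 1 + depth(pair(u, u)) = 1 + 1 = 2
depth(cons(cons(succ(u), succ(w)), succ(pair(u, u)))) = 1 + max(2, 2) = 3

3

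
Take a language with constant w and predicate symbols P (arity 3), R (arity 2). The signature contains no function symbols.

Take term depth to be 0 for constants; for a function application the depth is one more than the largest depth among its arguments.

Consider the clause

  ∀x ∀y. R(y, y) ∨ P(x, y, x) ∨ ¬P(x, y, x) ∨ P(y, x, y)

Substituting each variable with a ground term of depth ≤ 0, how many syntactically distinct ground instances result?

Ground terms of depth ≤ 0:
  With no function symbols every ground term is a constant, so there is exactly 1 ground term at every depth bound.
  N_0 = 1
  Explicitly: w.
So there is exactly 1 ground term available for substitution.
The body mentions every one of the 2 quantified variables; since ground terms form a free algebra, no two substitutions collapse to the same formula.
Number of ground instances = 1^2 = 1.

1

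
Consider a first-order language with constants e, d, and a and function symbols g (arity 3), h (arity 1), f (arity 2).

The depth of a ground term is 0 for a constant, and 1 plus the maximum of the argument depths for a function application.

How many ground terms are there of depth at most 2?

75897

Count level by level. With function symbols g/3, h/1, f/2, the terms of depth ≤ k are the 3 constants together with each function applied to depth-≤(k−1) tuples, so N_k = 3 + N_{k-1}^3 + N_{k-1} + N_{k-1}^2.
N_0 = 3
N_1 = 3 + 3^3 + 3 + 3^2 = 42
N_2 = 3 + 42^3 + 42 + 42^2 = 75897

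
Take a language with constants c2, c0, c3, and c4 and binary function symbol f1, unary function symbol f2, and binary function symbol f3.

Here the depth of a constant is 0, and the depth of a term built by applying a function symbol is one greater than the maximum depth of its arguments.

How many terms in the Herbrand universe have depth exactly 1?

Write N_k for the number of ground terms of depth ≤ k. A term of depth ≤ k is either a constant or a function symbol applied to arguments of depth ≤ k−1, so N_k = 4 + N_{k-1}^2 + N_{k-1} + N_{k-1}^2.
N_0 = 4
N_1 = 4 + 4^2 + 4 + 4^2 = 40
Terms of depth exactly 1: N_1 − N_0 = 40 − 4 = 36.

36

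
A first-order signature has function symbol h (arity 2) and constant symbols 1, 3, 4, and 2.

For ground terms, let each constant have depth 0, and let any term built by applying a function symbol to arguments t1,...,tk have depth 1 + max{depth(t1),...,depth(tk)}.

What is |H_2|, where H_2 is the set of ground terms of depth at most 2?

404

Count level by level. With function symbols h/2, the terms of depth ≤ k are the 4 constants together with each function applied to depth-≤(k−1) tuples, so N_k = 4 + N_{k-1}^2.
N_0 = 4
N_1 = 4 + 4^2 = 20
N_2 = 4 + 20^2 = 404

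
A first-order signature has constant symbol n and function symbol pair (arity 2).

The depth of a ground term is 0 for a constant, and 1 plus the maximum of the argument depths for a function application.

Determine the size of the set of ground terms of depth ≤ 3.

If N_k denotes the number of depth-≤k ground terms, the 1 constant gives N_0 = 1, and each function symbol of arity r contributes N_{k-1}^r new terms at level k: N_k = 1 + N_{k-1}^2.
N_0 = 1
N_1 = 1 + 1^2 = 2
N_2 = 1 + 2^2 = 5
N_3 = 1 + 5^2 = 26

26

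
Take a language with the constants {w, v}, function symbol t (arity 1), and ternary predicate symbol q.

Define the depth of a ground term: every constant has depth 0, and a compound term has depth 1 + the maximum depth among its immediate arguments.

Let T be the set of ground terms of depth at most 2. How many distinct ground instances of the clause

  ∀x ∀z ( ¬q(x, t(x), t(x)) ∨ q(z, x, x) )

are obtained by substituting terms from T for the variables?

Ground terms of depth ≤ 2:
  Count level by level. With function symbols t/1, the terms of depth ≤ k are the 2 constants together with each function applied to depth-≤(k−1) tuples, so N_k = 2 + N_{k-1}.
  N_0 = 2
  N_1 = 2 + 2 = 4
  N_2 = 2 + 4 = 6
  Explicitly: w, v, t(w), t(v), t(t(w)), t(t(v)).
So there are 6 ground terms available for substitution.
The body mentions every one of the 2 quantified variables; since ground terms form a free algebra, no two substitutions collapse to the same formula.
Number of ground instances = 6^2 = 36.

36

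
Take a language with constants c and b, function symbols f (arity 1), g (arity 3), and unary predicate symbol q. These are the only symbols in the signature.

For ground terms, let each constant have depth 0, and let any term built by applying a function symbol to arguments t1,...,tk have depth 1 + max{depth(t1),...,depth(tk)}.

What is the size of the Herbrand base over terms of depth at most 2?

1742

First count ground terms of depth ≤ 2.
Count level by level. With function symbols f/1, g/3, the terms of depth ≤ k are the 2 constants together with each function applied to depth-≤(k−1) tuples, so N_k = 2 + N_{k-1} + N_{k-1}^3.
N_0 = 2
N_1 = 2 + 2 + 2^3 = 12
N_2 = 2 + 12 + 12^3 = 1742
So |H| = 1742.
A ground atom is a predicate applied to a tuple of terms from H, so the count is the sum over predicates of |H|^arity:
  q: 1742
Total ground atoms: 1742.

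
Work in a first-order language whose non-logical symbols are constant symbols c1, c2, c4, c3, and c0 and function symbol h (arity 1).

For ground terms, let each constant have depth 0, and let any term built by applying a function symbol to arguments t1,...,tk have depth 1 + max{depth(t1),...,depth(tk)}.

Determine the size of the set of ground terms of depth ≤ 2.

Write N_k for the number of ground terms of depth ≤ k. A term of depth ≤ k is either a constant or a function symbol applied to arguments of depth ≤ k−1, so N_k = 5 + N_{k-1}.
N_0 = 5
N_1 = 5 + 5 = 10
N_2 = 5 + 10 = 15

15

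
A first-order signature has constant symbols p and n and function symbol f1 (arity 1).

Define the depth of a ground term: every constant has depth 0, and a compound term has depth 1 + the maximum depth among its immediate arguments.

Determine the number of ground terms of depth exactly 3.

2

If N_k denotes the number of depth-≤k ground terms, the 2 constants give N_0 = 2, and each function symbol of arity r contributes N_{k-1}^r new terms at level k: N_k = 2 + N_{k-1}.
N_0 = 2
N_1 = 2 + 2 = 4
N_2 = 2 + 4 = 6
N_3 = 2 + 6 = 8
Terms of depth exactly 3: N_3 − N_2 = 8 − 6 = 2.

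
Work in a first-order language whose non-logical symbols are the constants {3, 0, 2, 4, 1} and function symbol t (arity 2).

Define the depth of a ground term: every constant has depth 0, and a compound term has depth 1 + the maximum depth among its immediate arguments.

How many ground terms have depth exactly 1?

25

If N_k denotes the number of depth-≤k ground terms, the 5 constants give N_0 = 5, and each function symbol of arity r contributes N_{k-1}^r new terms at level k: N_k = 5 + N_{k-1}^2.
N_0 = 5
N_1 = 5 + 5^2 = 30
Terms of depth exactly 1: N_1 − N_0 = 30 − 5 = 25.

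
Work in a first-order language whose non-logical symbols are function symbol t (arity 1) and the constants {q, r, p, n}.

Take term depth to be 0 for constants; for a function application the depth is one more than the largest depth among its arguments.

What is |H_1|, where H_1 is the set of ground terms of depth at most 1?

8

Write N_k for the number of ground terms of depth ≤ k. A term of depth ≤ k is either a constant or a function symbol applied to arguments of depth ≤ k−1, so N_k = 4 + N_{k-1}.
N_0 = 4
N_1 = 4 + 4 = 8
Explicitly: q, r, p, n, t(q), t(r), t(p), t(n).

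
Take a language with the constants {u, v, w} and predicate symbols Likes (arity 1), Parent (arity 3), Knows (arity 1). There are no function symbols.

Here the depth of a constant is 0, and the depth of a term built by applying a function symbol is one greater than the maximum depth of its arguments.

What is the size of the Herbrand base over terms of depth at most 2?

33

First count ground terms of depth ≤ 2.
With no function symbols every ground term is a constant, so there are exactly 3 ground terms at every depth bound.
N_0 = 3
N_1 = 3
N_2 = 3
Explicitly: u, v, w.
So |H| = 3.
A ground atom is a predicate applied to a tuple of terms from H, so the count is the sum over predicates of |H|^arity:
  Likes: 3;  Parent: 3^3 = 27;  Knows: 3
Total ground atoms: 3 + 27 + 3 = 33.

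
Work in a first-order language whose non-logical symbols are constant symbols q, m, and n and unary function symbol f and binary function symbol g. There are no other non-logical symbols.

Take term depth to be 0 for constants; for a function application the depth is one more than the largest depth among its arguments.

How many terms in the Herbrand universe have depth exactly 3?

Write N_k for the number of ground terms of depth ≤ k. A term of depth ≤ k is either a constant or a function symbol applied to arguments of depth ≤ k−1, so N_k = 3 + N_{k-1} + N_{k-1}^2.
N_0 = 3
N_1 = 3 + 3 + 3^2 = 15
N_2 = 3 + 15 + 15^2 = 243
N_3 = 3 + 243 + 243^2 = 59295
Terms of depth exactly 3: N_3 − N_2 = 59295 − 243 = 59052.

59052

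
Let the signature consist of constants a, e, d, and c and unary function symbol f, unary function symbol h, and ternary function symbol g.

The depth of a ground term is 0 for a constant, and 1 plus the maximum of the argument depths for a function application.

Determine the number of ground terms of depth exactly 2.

439056

Write N_k for the number of ground terms of depth ≤ k. A term of depth ≤ k is either a constant or a function symbol applied to arguments of depth ≤ k−1, so N_k = 4 + N_{k-1} + N_{k-1} + N_{k-1}^3.
N_0 = 4
N_1 = 4 + 4 + 4 + 4^3 = 76
N_2 = 4 + 76 + 76 + 76^3 = 439132
Terms of depth exactly 2: N_2 − N_1 = 439132 − 76 = 439056.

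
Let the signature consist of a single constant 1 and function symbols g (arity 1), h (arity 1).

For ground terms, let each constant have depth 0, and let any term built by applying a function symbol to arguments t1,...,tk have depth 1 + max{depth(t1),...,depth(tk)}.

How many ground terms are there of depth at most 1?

Let N_k = |{terms of depth ≤ k}|. Then N_0 = 1 and N_k = 1 + N_{k-1} + N_{k-1} for k ≥ 1 (one summand per function symbol, arity giving the exponent).
N_0 = 1
N_1 = 1 + 1 + 1 = 3
Explicitly: 1, g(1), h(1).

3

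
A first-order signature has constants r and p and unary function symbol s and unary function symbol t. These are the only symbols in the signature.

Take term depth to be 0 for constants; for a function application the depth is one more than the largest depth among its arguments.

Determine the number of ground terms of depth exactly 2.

8

Count level by level. With function symbols s/1, t/1, the terms of depth ≤ k are the 2 constants together with each function applied to depth-≤(k−1) tuples, so N_k = 2 + N_{k-1} + N_{k-1}.
N_0 = 2
N_1 = 2 + 2 + 2 = 6
N_2 = 2 + 6 + 6 = 14
Terms of depth exactly 2: N_2 − N_1 = 14 − 6 = 8.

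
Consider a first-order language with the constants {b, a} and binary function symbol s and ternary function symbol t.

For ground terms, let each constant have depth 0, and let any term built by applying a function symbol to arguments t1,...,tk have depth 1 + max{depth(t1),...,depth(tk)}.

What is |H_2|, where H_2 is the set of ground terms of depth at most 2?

2942

Let N_k count ground terms of depth at most k. Each non-constant term of depth ≤ k is some function symbol applied to depth-≤(k−1) arguments, giving N_k = 2 + N_{k-1}^2 + N_{k-1}^3.
N_0 = 2
N_1 = 2 + 2^2 + 2^3 = 14
N_2 = 2 + 14^2 + 14^3 = 2942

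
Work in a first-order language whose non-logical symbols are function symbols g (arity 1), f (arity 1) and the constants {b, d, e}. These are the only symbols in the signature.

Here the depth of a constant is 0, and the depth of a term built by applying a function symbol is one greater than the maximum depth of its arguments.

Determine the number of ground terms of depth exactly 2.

12

Write N_k for the number of ground terms of depth ≤ k. A term of depth ≤ k is either a constant or a function symbol applied to arguments of depth ≤ k−1, so N_k = 3 + N_{k-1} + N_{k-1}.
N_0 = 3
N_1 = 3 + 3 + 3 = 9
N_2 = 3 + 9 + 9 = 21
Terms of depth exactly 2: N_2 − N_1 = 21 − 9 = 12.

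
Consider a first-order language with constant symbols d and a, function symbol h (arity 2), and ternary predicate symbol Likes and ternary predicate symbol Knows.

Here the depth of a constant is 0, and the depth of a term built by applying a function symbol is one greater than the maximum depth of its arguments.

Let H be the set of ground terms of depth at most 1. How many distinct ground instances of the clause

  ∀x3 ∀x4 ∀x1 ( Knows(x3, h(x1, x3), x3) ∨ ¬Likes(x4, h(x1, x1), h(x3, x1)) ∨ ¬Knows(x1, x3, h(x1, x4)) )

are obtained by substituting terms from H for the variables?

Ground terms of depth ≤ 1:
  Count level by level. With function symbols h/2, the terms of depth ≤ k are the 2 constants together with each function applied to depth-≤(k−1) tuples, so N_k = 2 + N_{k-1}^2.
  N_0 = 2
  N_1 = 2 + 2^2 = 6
So there are 6 ground terms available for substitution.
The body mentions every one of the 3 quantified variables; since ground terms form a free algebra, no two substitutions collapse to the same formula.
Number of ground instances = 6^3 = 216.

216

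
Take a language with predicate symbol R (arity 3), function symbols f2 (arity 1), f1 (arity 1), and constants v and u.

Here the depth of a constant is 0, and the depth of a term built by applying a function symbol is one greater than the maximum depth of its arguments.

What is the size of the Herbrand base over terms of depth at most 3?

First count ground terms of depth ≤ 3.
Count level by level. With function symbols f2/1, f1/1, the terms of depth ≤ k are the 2 constants together with each function applied to depth-≤(k−1) tuples, so N_k = 2 + N_{k-1} + N_{k-1}.
N_0 = 2
N_1 = 2 + 2 + 2 = 6
N_2 = 2 + 6 + 6 = 14
N_3 = 2 + 14 + 14 = 30
So |H| = 30.
Ground atoms are formed by filling each argument slot of a predicate with a term from H, so an r-ary predicate gives |H|^r atoms:
  R: 30^3 = 27000
Total ground atoms: 27000.

27000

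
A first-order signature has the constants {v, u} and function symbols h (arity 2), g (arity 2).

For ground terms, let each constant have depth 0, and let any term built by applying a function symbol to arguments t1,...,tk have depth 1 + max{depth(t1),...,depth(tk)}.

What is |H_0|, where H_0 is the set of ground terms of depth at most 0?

2

If N_k denotes the number of depth-≤k ground terms, the 2 constants give N_0 = 2, and each function symbol of arity r contributes N_{k-1}^r new terms at level k: N_k = 2 + N_{k-1}^2 + N_{k-1}^2.
N_0 = 2
Explicitly: v, u.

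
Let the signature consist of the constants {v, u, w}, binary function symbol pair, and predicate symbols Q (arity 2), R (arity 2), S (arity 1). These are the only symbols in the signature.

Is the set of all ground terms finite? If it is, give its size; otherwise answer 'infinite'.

infinite

The signature has at least one function symbol (pair, arity 2) and at least one constant (v).
Iterating pair gives infinitely many distinct ground terms: v, pair(v, v), pair(pair(v, v), pair(v, v)), ...
So the Herbrand universe is infinite.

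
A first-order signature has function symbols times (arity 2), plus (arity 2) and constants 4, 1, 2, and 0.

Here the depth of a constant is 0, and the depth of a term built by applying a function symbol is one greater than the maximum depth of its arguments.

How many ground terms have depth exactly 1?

Let N_k count ground terms of depth at most k. Each non-constant term of depth ≤ k is some function symbol applied to depth-≤(k−1) arguments, giving N_k = 4 + N_{k-1}^2 + N_{k-1}^2.
N_0 = 4
N_1 = 4 + 4^2 + 4^2 = 36
Terms of depth exactly 1: N_1 − N_0 = 36 − 4 = 32.

32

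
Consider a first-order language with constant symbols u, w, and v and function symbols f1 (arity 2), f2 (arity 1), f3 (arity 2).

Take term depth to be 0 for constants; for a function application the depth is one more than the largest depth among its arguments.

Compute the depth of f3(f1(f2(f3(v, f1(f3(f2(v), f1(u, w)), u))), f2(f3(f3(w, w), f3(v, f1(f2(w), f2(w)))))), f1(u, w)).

7

depth(f2(v)) = 1 + depth(v) = 1 + 0 = 1
depth(f1(u, w)) = 1 + max(0, 0) = 1
depth(f3(f2(v), f1(u, w))) = 1 + max(1, 1) = 2
depth(f1(f3(f2(v), f1(u, w)), u)) = 1 + max(2, 0) = 3
depth(f3(v, f1(f3(f2(v), f1(u, w)), u))) = 1 + max(0, 3) = 4
depth(f2(f3(v, f1(f3(f2(v), f1(u, w)), u)))) = 1 + depth(f3(v, f1(f3(f2(v), f1(u, w)), u))) = 1 + 4 = 5
depth(f3(w, w)) = 1 + max(0, 0) = 1
depth(f2(w)) = 1 + depth(w) = 1 + 0 = 1
depth(f1(f2(w), f2(w))) = 1 + max(1, 1) = 2
depth(f3(v, f1(f2(w), f2(w)))) = 1 + max(0, 2) = 3
depth(f3(f3(w, w), f3(v, f1(f2(w), f2(w))))) = 1 + max(1, 3) = 4
depth(f2(f3(f3(w, w), f3(v, f1(f2(w), f2(w)))))) = 1 + depth(f3(f3(w, w), f3(v, f1(f2(w), f2(w))))) = 1 + 4 = 5
depth(f1(f2(f3(v, f1(f3(f2(v), f1(u, w)), u))), f2(f3(f3(w, w), f3(v, f1(f2(w), f2(w))))))) = 1 + max(5, 5) = 6
depth(f3(f1(f2(f3(v, f1(f3(f2(v), f1(u, w)), u))), f2(f3(f3(w, w), f3(v, f1(f2(w), f2(w)))))), f1(u, w))) = 1 + max(6, 1) = 7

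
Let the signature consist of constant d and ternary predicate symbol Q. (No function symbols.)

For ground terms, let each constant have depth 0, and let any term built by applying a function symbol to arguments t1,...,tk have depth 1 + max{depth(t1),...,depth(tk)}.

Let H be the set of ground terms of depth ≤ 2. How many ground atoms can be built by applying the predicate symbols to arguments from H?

1

First count ground terms of depth ≤ 2.
With no function symbols every ground term is a constant, so there is exactly 1 ground term at every depth bound.
N_0 = 1
N_1 = 1
N_2 = 1
Explicitly: d.
So |H| = 1.
A ground atom is a predicate applied to a tuple of terms from H, so the count is the sum over predicates of |H|^arity:
  Q: 1^3 = 1
Total ground atoms: 1.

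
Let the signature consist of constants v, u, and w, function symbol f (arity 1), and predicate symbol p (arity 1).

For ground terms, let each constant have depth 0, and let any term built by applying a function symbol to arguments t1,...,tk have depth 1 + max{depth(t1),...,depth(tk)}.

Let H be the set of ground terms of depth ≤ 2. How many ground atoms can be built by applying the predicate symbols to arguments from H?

9

First count ground terms of depth ≤ 2.
Count level by level. With function symbols f/1, the terms of depth ≤ k are the 3 constants together with each function applied to depth-≤(k−1) tuples, so N_k = 3 + N_{k-1}.
N_0 = 3
N_1 = 3 + 3 = 6
N_2 = 3 + 6 = 9
So |H| = 9.
Each predicate of arity r yields |H|^r ground atoms (one per choice of an r-tuple from H):
  p: 9
Total ground atoms: 9.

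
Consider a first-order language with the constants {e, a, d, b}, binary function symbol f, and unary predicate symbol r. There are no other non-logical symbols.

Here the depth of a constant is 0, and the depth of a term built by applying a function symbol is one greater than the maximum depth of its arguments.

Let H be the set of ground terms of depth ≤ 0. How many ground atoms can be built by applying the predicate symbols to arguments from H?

First count ground terms of depth ≤ 0.
Write N_k for the number of ground terms of depth ≤ k. A term of depth ≤ k is either a constant or a function symbol applied to arguments of depth ≤ k−1, so N_k = 4 + N_{k-1}^2.
N_0 = 4
So |H| = 4.
A ground atom is a predicate applied to a tuple of terms from H, so the count is the sum over predicates of |H|^arity:
  r: 4
Total ground atoms: 4.

4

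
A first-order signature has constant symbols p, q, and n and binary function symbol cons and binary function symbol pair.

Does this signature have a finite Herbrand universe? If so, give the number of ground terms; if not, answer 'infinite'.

infinite

The signature has at least one function symbol (cons, arity 2) and at least one constant (p).
Iterating cons gives infinitely many distinct ground terms: p, cons(p, p), cons(cons(p, p), cons(p, p)), ...
So the Herbrand universe is infinite.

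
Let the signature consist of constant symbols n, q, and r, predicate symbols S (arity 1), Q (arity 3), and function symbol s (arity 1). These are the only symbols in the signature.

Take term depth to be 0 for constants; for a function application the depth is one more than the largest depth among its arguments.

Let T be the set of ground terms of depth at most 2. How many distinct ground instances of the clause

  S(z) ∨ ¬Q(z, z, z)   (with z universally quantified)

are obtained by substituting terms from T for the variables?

9

Ground terms of depth ≤ 2:
  Let N_k count ground terms of depth at most k. Each non-constant term of depth ≤ k is some function symbol applied to depth-≤(k−1) arguments, giving N_k = 3 + N_{k-1}.
  N_0 = 3
  N_1 = 3 + 3 = 6
  N_2 = 3 + 6 = 9
So there are 9 ground terms available for substitution.
The variable z ranges independently over the available ground terms, and distinct assignments produce distinct instances.
Number of ground instances = 9.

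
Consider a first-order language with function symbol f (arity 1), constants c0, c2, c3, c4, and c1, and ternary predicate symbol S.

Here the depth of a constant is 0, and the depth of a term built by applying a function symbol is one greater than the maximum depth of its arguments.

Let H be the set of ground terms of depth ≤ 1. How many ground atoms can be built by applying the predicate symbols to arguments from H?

First count ground terms of depth ≤ 1.
Write N_k for the number of ground terms of depth ≤ k. A term of depth ≤ k is either a constant or a function symbol applied to arguments of depth ≤ k−1, so N_k = 5 + N_{k-1}.
N_0 = 5
N_1 = 5 + 5 = 10
Explicitly: c0, c2, c3, c4, c1, f(c0), f(c2), f(c3), f(c4), f(c1).
So |H| = 10.
For each predicate symbol, the number of ground atoms is |H| raised to its arity; summing:
  S: 10^3 = 1000
Total ground atoms: 1000.

1000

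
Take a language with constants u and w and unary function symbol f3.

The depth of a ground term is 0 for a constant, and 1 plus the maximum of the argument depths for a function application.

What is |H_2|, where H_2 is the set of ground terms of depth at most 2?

Let N_k count ground terms of depth at most k. Each non-constant term of depth ≤ k is some function symbol applied to depth-≤(k−1) arguments, giving N_k = 2 + N_{k-1}.
N_0 = 2
N_1 = 2 + 2 = 4
N_2 = 2 + 4 = 6
Explicitly: u, w, f3(u), f3(w), f3(f3(u)), f3(f3(w)).

6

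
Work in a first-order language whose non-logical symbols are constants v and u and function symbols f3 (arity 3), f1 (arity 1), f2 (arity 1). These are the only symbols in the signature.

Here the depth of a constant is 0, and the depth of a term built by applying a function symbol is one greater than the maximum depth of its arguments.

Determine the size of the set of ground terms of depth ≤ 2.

If N_k denotes the number of depth-≤k ground terms, the 2 constants give N_0 = 2, and each function symbol of arity r contributes N_{k-1}^r new terms at level k: N_k = 2 + N_{k-1}^3 + N_{k-1} + N_{k-1}.
N_0 = 2
N_1 = 2 + 2^3 + 2 + 2 = 14
N_2 = 2 + 14^3 + 14 + 14 = 2774

2774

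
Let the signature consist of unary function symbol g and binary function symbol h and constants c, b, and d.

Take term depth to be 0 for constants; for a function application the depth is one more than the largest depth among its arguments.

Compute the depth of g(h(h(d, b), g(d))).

3

depth(h(d, b)) = 1 + max(0, 0) = 1
depth(g(d)) = 1 + depth(d) = 1 + 0 = 1
depth(h(h(d, b), g(d))) = 1 + max(1, 1) = 2
depth(g(h(h(d, b), g(d)))) = 1 + depth(h(h(d, b), g(d))) = 1 + 2 = 3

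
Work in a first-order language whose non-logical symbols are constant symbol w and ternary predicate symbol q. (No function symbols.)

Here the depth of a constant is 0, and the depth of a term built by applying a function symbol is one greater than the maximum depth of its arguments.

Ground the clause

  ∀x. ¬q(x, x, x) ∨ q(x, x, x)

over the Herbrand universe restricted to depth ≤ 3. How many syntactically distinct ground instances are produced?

Ground terms of depth ≤ 3:
  With no function symbols every ground term is a constant, so there is exactly 1 ground term at every depth bound.
  N_0 = 1
  N_1 = 1
  N_2 = 1
  N_3 = 1
So there is exactly 1 ground term available for substitution.
The clause has 1 distinct variable (x), which appears in the body. In the free term algebra distinct substitutions yield syntactically distinct ground instances.
Number of ground instances = 1.

1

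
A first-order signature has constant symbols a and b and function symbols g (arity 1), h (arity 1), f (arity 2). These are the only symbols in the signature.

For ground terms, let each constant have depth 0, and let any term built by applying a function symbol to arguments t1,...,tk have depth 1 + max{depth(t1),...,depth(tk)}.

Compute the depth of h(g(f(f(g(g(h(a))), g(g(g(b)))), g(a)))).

7

depth(h(a)) = 1 + depth(a) = 1 + 0 = 1
depth(g(h(a))) = 1 + depth(h(a)) = 1 + 1 = 2
depth(g(g(h(a)))) = 1 + depth(g(h(a))) = 1 + 2 = 3
depth(g(b)) = 1 + depth(b) = 1 + 0 = 1
depth(g(g(b))) = 1 + depth(g(b)) = 1 + 1 = 2
depth(g(g(g(b)))) = 1 + depth(g(g(b))) = 1 + 2 = 3
depth(f(g(g(h(a))), g(g(g(b))))) = 1 + max(3, 3) = 4
depth(g(a)) = 1 + depth(a) = 1 + 0 = 1
depth(f(f(g(g(h(a))), g(g(g(b)))), g(a))) = 1 + max(4, 1) = 5
depth(g(f(f(g(g(h(a))), g(g(g(b)))), g(a)))) = 1 + depth(f(f(g(g(h(a))), g(g(g(b)))), g(a))) = 1 + 5 = 6
depth(h(g(f(f(g(g(h(a))), g(g(g(b)))), g(a))))) = 1 + depth(g(f(f(g(g(h(a))), g(g(g(b)))), g(a)))) = 1 + 6 = 7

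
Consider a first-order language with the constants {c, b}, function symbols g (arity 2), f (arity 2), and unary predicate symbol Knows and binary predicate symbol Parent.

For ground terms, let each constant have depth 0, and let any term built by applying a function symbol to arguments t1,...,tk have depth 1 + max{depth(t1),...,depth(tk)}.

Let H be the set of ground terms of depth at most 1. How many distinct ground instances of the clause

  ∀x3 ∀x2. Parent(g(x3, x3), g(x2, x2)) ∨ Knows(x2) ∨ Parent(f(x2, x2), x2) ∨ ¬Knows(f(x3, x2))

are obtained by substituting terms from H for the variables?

Ground terms of depth ≤ 1:
  Let N_k = |{terms of depth ≤ k}|. Then N_0 = 2 and N_k = 2 + N_{k-1}^2 + N_{k-1}^2 for k ≥ 1 (one summand per function symbol, arity giving the exponent).
  N_0 = 2
  N_1 = 2 + 2^2 + 2^2 = 10
So there are 10 ground terms available for substitution.
Each of x3, x2 ranges independently over the available ground terms, and distinct assignments produce distinct instances.
Number of ground instances = 10^2 = 100.

100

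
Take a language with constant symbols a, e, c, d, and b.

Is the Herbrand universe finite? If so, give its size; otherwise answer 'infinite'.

There are no function symbols, so every ground term is one of the 5 constants.
The Herbrand universe is {a, e, c, d, b}, which is finite with 5 elements.

5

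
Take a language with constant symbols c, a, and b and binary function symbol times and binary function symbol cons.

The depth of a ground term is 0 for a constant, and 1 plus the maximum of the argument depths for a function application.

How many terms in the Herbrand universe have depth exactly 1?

18

If N_k denotes the number of depth-≤k ground terms, the 3 constants give N_0 = 3, and each function symbol of arity r contributes N_{k-1}^r new terms at level k: N_k = 3 + N_{k-1}^2 + N_{k-1}^2.
N_0 = 3
N_1 = 3 + 3^2 + 3^2 = 21
Terms of depth exactly 1: N_1 − N_0 = 21 − 3 = 18.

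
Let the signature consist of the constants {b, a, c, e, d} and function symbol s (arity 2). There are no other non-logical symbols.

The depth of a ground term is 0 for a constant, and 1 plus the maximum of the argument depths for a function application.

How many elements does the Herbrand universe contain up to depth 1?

30

Count level by level. With function symbols s/2, the terms of depth ≤ k are the 5 constants together with each function applied to depth-≤(k−1) tuples, so N_k = 5 + N_{k-1}^2.
N_0 = 5
N_1 = 5 + 5^2 = 30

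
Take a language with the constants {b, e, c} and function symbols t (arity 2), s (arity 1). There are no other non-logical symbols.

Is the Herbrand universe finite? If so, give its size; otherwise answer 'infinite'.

The signature has at least one function symbol (t, arity 2) and at least one constant (b).
Iterating t gives infinitely many distinct ground terms: b, t(b, b), t(t(b, b), t(b, b)), ...
So the Herbrand universe is infinite.

infinite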